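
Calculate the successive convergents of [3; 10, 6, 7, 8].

Using the convergent recurrence p_i = a_i*p_{i-1} + p_{i-2}, q_i = a_i*q_{i-1} + q_{i-2} with p_{-2}=0, p_{-1}=1, q_{-2}=1, q_{-1}=0:
  i=0: a_0=3, p_0 = 3*1 + 0 = 3, q_0 = 3*0 + 1 = 1.
  i=1: a_1=10, p_1 = 10*3 + 1 = 31, q_1 = 10*1 + 0 = 10.
  i=2: a_2=6, p_2 = 6*31 + 3 = 189, q_2 = 6*10 + 1 = 61.
  i=3: a_3=7, p_3 = 7*189 + 31 = 1354, q_3 = 7*61 + 10 = 437.
  i=4: a_4=8, p_4 = 8*1354 + 189 = 11021, q_4 = 8*437 + 61 = 3557.

3/1, 31/10, 189/61, 1354/437, 11021/3557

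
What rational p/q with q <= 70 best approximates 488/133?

257/70

Expand x = 488/133 as a continued fraction with the Euclidean algorithm:
  488 = 3*133 + 89, so a_0 = 3.
  133 = 1*89 + 44, so a_1 = 1.
  89 = 2*44 + 1, so a_2 = 2.
  44 = 44*1 + 0, so a_3 = 44.
so x = [3; 1, 2, 44].
Convergents (p_i = a_i*p_{i-1} + p_{i-2}, q_i = a_i*q_{i-1} + q_{i-2} with p_{-2}=0, p_{-1}=1, q_{-2}=1, q_{-1}=0), until the denominator exceeds 70:
  i=0: a_0=3, p_0 = 3*1 + 0 = 3, q_0 = 3*0 + 1 = 1.
  i=1: a_1=1, p_1 = 1*3 + 1 = 4, q_1 = 1*1 + 0 = 1.
  i=2: a_2=2, p_2 = 2*4 + 3 = 11, q_2 = 2*1 + 1 = 3.
  i=3: a_3=44, p_3 = 44*11 + 4 = 488, q_3 = 44*3 + 1 = 133.
q_3 = 133 > 70, so the last convergent with denominator <= 70 is p_2/q_2 = 11/3.
The closest fraction with denominator <= 70 is either p_2/q_2 or the intermediate fraction (k*p_2 + p_1)/(k*q_2 + q_1) with the largest k >= 1 whose denominator stays <= 70; these approach x as k grows, and every other convergent or intermediate fraction in range is farther away.
Largest k: floor((70 - q_1)/q_2) = floor((70 - 1)/3) = 23.
That gives (23*11 + 4)/(23*3 + 1) = 257/70.
Compare the errors: |x - 11/3| = |488*3 - 11*133|/(133*3) = 1/399, and |x - 257/70| = |488*70 - 257*133|/(133*70) = 21/9310.
Cross-multiplying, 21*399 = 8379 < 9310 = 1*9310, so 21/9310 is smaller: the intermediate fraction 257/70 is closer to x than 11/3.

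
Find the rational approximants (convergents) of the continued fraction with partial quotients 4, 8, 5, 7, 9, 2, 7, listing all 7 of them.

Using the convergent recurrence p_i = a_i*p_{i-1} + p_{i-2}, q_i = a_i*q_{i-1} + q_{i-2} with p_{-2}=0, p_{-1}=1, q_{-2}=1, q_{-1}=0:
  i=0: a_0=4, p_0 = 4*1 + 0 = 4, q_0 = 4*0 + 1 = 1.
  i=1: a_1=8, p_1 = 8*4 + 1 = 33, q_1 = 8*1 + 0 = 8.
  i=2: a_2=5, p_2 = 5*33 + 4 = 169, q_2 = 5*8 + 1 = 41.
  i=3: a_3=7, p_3 = 7*169 + 33 = 1216, q_3 = 7*41 + 8 = 295.
  i=4: a_4=9, p_4 = 9*1216 + 169 = 11113, q_4 = 9*295 + 41 = 2696.
  i=5: a_5=2, p_5 = 2*11113 + 1216 = 23442, q_5 = 2*2696 + 295 = 5687.
  i=6: a_6=7, p_6 = 7*23442 + 11113 = 175207, q_6 = 7*5687 + 2696 = 42505.

4/1, 33/8, 169/41, 1216/295, 11113/2696, 23442/5687, 175207/42505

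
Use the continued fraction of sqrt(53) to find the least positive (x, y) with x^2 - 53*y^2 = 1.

(x, y) = (66249, 9100)

First expand sqrt(53) as a continued fraction. With x_i = (sqrt(53) + m_i)/d_i and (m_0, d_0) = (0, 1): a_0 = floor(sqrt(53)) = 7, since 7^2 = 49 <= 53 < 64 = 8^2.
Iterate m_{i+1} = d_i*a_i - m_i, d_{i+1} = (53 - m_{i+1}^2)/d_i, a_{i+1} = floor((a_0 + m_{i+1})/d_{i+1}):
  m_1 = 1*7 - 0 = 7, d_1 = (53 - 7^2)/1 = 4/1 = 4, a_1 = floor((7 + 7)/4) = 3.
  m_2 = 4*3 - 7 = 5, d_2 = (53 - 5^2)/4 = 28/4 = 7, a_2 = floor((7 + 5)/7) = 1.
  m_3 = 7*1 - 5 = 2, d_3 = (53 - 2^2)/7 = 49/7 = 7, a_3 = floor((7 + 2)/7) = 1.
  m_4 = 7*1 - 2 = 5, d_4 = (53 - 5^2)/7 = 28/7 = 4, a_4 = floor((7 + 5)/4) = 3.
  m_5 = 4*3 - 5 = 7, d_5 = (53 - 7^2)/4 = 4/4 = 1, a_5 = floor((7 + 7)/1) = 14.
  m_6 = 1*14 - 7 = 7, d_6 = (53 - 7^2)/1 = 4/1 = 4: (m_6, d_6) = (m_1, d_1) = (7, 4), so from here the quotients repeat a_1, ..., a_5; the period length is 5.
So sqrt(53) = [7; (3, 1, 1, 3, 14)] with period length k = 5.
k is odd, so (p_{k-1}, q_{k-1}) only solves x^2 - 53y^2 = -1 and the fundamental solution of x^2 - 53y^2 = 1 is (p_{2k-1}, q_{2k-1}) = (p_9, q_9); compute convergents through index 9, running through the period twice.
Convergents (p_i = a_i*p_{i-1} + p_{i-2}, q_i = a_i*q_{i-1} + q_{i-2} with p_{-2}=0, p_{-1}=1, q_{-2}=1, q_{-1}=0):
  i=0: a_0=7, p_0 = 7*1 + 0 = 7, q_0 = 7*0 + 1 = 1.
  i=1: a_1=3, p_1 = 3*7 + 1 = 22, q_1 = 3*1 + 0 = 3.
  i=2: a_2=1, p_2 = 1*22 + 7 = 29, q_2 = 1*3 + 1 = 4.
  i=3: a_3=1, p_3 = 1*29 + 22 = 51, q_3 = 1*4 + 3 = 7.
  i=4: a_4=3, p_4 = 3*51 + 29 = 182, q_4 = 3*7 + 4 = 25.
  i=5: a_5=14, p_5 = 14*182 + 51 = 2599, q_5 = 14*25 + 7 = 357.
  i=6: a_6=3, p_6 = 3*2599 + 182 = 7979, q_6 = 3*357 + 25 = 1096.
  i=7: a_7=1, p_7 = 1*7979 + 2599 = 10578, q_7 = 1*1096 + 357 = 1453.
  i=8: a_8=1, p_8 = 1*10578 + 7979 = 18557, q_8 = 1*1453 + 1096 = 2549.
  i=9: a_9=3, p_9 = 3*18557 + 10578 = 66249, q_9 = 3*2549 + 1453 = 9100.
Indeed p_4^2 - 53*q_4^2 = 33124 - 33125 = -1, not +1.
Check: 66249^2 - 53*9100^2 = 4388930001 - 4388930000 = 1, so (x, y) = (66249, 9100) solves the equation, and by the theorem it is the least positive solution.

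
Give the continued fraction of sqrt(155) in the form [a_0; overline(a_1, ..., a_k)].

Write x_i = (sqrt(155) + m_i)/d_i with (m_0, d_0) = (0, 1). a_0 = floor(sqrt(155)) = 12, since 12^2 = 144 <= 155 < 169 = 13^2.
Iterate m_{i+1} = d_i*a_i - m_i, d_{i+1} = (155 - m_{i+1}^2)/d_i, a_{i+1} = floor((a_0 + m_{i+1})/d_{i+1}):
  m_1 = 1*12 - 0 = 12, d_1 = (155 - 12^2)/1 = 11/1 = 11, a_1 = floor((12 + 12)/11) = 2.
  m_2 = 11*2 - 12 = 10, d_2 = (155 - 10^2)/11 = 55/11 = 5, a_2 = floor((12 + 10)/5) = 4.
  m_3 = 5*4 - 10 = 10, d_3 = (155 - 10^2)/5 = 55/5 = 11, a_3 = floor((12 + 10)/11) = 2.
  m_4 = 11*2 - 10 = 12, d_4 = (155 - 12^2)/11 = 11/11 = 1, a_4 = floor((12 + 12)/1) = 24.
  m_5 = 1*24 - 12 = 12, d_5 = (155 - 12^2)/1 = 11/1 = 11: (m_5, d_5) = (m_1, d_1) = (12, 11), so from here the quotients repeat a_1, ..., a_4; the period length is 4.
Hence the expansion of sqrt(155) is a_0 = 12 followed by the repeating block 2, 4, 2, 24 (period 4).

[12; overline(2, 4, 2, 24)]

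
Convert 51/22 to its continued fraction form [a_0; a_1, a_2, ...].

[2; 3, 7]

Run the Euclidean algorithm on 51 and 22; the successive quotients are the partial quotients a_0, a_1, ... (each step inverts the fractional part left over by the previous one):
  51 = 2*22 + 7, so a_0 = 2.
  22 = 3*7 + 1, so a_1 = 3.
  7 = 7*1 + 0, so a_2 = 7.
The remainder reaches 0 after 3 divisions, so the expansion has 3 partial quotients, read off in order.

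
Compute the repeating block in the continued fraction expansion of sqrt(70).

[8; (2, 1, 2, 1, 2, 16)]

Write x_i = (sqrt(70) + m_i)/d_i with (m_0, d_0) = (0, 1). a_0 = floor(sqrt(70)) = 8, since 8^2 = 64 <= 70 < 81 = 9^2.
Iterate m_{i+1} = d_i*a_i - m_i, d_{i+1} = (70 - m_{i+1}^2)/d_i, a_{i+1} = floor((a_0 + m_{i+1})/d_{i+1}):
  m_1 = 1*8 - 0 = 8, d_1 = (70 - 8^2)/1 = 6/1 = 6, a_1 = floor((8 + 8)/6) = 2.
  m_2 = 6*2 - 8 = 4, d_2 = (70 - 4^2)/6 = 54/6 = 9, a_2 = floor((8 + 4)/9) = 1.
  m_3 = 9*1 - 4 = 5, d_3 = (70 - 5^2)/9 = 45/9 = 5, a_3 = floor((8 + 5)/5) = 2.
  m_4 = 5*2 - 5 = 5, d_4 = (70 - 5^2)/5 = 45/5 = 9, a_4 = floor((8 + 5)/9) = 1.
  m_5 = 9*1 - 5 = 4, d_5 = (70 - 4^2)/9 = 54/9 = 6, a_5 = floor((8 + 4)/6) = 2.
  m_6 = 6*2 - 4 = 8, d_6 = (70 - 8^2)/6 = 6/6 = 1, a_6 = floor((8 + 8)/1) = 16.
  m_7 = 1*16 - 8 = 8, d_7 = (70 - 8^2)/1 = 6/1 = 6: (m_7, d_7) = (m_1, d_1) = (8, 6), so from here the quotients repeat a_1, ..., a_6; the period length is 6.
Hence the expansion of sqrt(70) is a_0 = 8 followed by the repeating block 2, 1, 2, 1, 2, 16 (period 6).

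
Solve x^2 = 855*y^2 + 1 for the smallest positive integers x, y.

First expand sqrt(855) as a continued fraction. With x_i = (sqrt(855) + m_i)/d_i and (m_0, d_0) = (0, 1): a_0 = floor(sqrt(855)) = 29, since 29^2 = 841 <= 855 < 900 = 30^2.
Iterate m_{i+1} = d_i*a_i - m_i, d_{i+1} = (855 - m_{i+1}^2)/d_i, a_{i+1} = floor((a_0 + m_{i+1})/d_{i+1}):
  m_1 = 1*29 - 0 = 29, d_1 = (855 - 29^2)/1 = 14/1 = 14, a_1 = floor((29 + 29)/14) = 4.
  m_2 = 14*4 - 29 = 27, d_2 = (855 - 27^2)/14 = 126/14 = 9, a_2 = floor((29 + 27)/9) = 6.
  m_3 = 9*6 - 27 = 27, d_3 = (855 - 27^2)/9 = 126/9 = 14, a_3 = floor((29 + 27)/14) = 4.
  m_4 = 14*4 - 27 = 29, d_4 = (855 - 29^2)/14 = 14/14 = 1, a_4 = floor((29 + 29)/1) = 58.
  m_5 = 1*58 - 29 = 29, d_5 = (855 - 29^2)/1 = 14/1 = 14: (m_5, d_5) = (m_1, d_1) = (29, 14), so from here the quotients repeat a_1, ..., a_4; the period length is 4.
So sqrt(855) = [29; (4, 6, 4, 58)] with period length k = 4.
k is even, so the fundamental solution of x^2 - 855y^2 = 1 is (p_{k-1}, q_{k-1}) = (p_3, q_3); compute convergents through index 3.
Convergents (p_i = a_i*p_{i-1} + p_{i-2}, q_i = a_i*q_{i-1} + q_{i-2} with p_{-2}=0, p_{-1}=1, q_{-2}=1, q_{-1}=0):
  i=0: a_0=29, p_0 = 29*1 + 0 = 29, q_0 = 29*0 + 1 = 1.
  i=1: a_1=4, p_1 = 4*29 + 1 = 117, q_1 = 4*1 + 0 = 4.
  i=2: a_2=6, p_2 = 6*117 + 29 = 731, q_2 = 6*4 + 1 = 25.
  i=3: a_3=4, p_3 = 4*731 + 117 = 3041, q_3 = 4*25 + 4 = 104.
Check: 3041^2 - 855*104^2 = 9247681 - 9247680 = 1, so (x, y) = (3041, 104) solves the equation, and by the theorem it is the least positive solution.

(x, y) = (3041, 104)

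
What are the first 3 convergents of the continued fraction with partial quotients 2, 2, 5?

2/1, 5/2, 27/11

Using the convergent recurrence p_i = a_i*p_{i-1} + p_{i-2}, q_i = a_i*q_{i-1} + q_{i-2} with p_{-2}=0, p_{-1}=1, q_{-2}=1, q_{-1}=0:
  i=0: a_0=2, p_0 = 2*1 + 0 = 2, q_0 = 2*0 + 1 = 1.
  i=1: a_1=2, p_1 = 2*2 + 1 = 5, q_1 = 2*1 + 0 = 2.
  i=2: a_2=5, p_2 = 5*5 + 2 = 27, q_2 = 5*2 + 1 = 11.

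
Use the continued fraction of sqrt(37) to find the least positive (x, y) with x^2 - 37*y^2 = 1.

(x, y) = (73, 12)

First expand sqrt(37) as a continued fraction. With x_i = (sqrt(37) + m_i)/d_i and (m_0, d_0) = (0, 1): a_0 = floor(sqrt(37)) = 6, since 6^2 = 36 <= 37 < 49 = 7^2.
Iterate m_{i+1} = d_i*a_i - m_i, d_{i+1} = (37 - m_{i+1}^2)/d_i, a_{i+1} = floor((a_0 + m_{i+1})/d_{i+1}):
  m_1 = 1*6 - 0 = 6, d_1 = (37 - 6^2)/1 = 1/1 = 1, a_1 = floor((6 + 6)/1) = 12.
  m_2 = 1*12 - 6 = 6, d_2 = (37 - 6^2)/1 = 1/1 = 1: (m_2, d_2) = (m_1, d_1) = (6, 1), so from here the quotient a_1 repeats; the period length is 1.
So sqrt(37) = [6; (12)] with period length k = 1.
k is odd, so (p_{k-1}, q_{k-1}) only solves x^2 - 37y^2 = -1 and the fundamental solution of x^2 - 37y^2 = 1 is (p_{2k-1}, q_{2k-1}) = (p_1, q_1); compute convergents through index 1, running through the period twice.
Convergents (p_i = a_i*p_{i-1} + p_{i-2}, q_i = a_i*q_{i-1} + q_{i-2} with p_{-2}=0, p_{-1}=1, q_{-2}=1, q_{-1}=0):
  i=0: a_0=6, p_0 = 6*1 + 0 = 6, q_0 = 6*0 + 1 = 1.
  i=1: a_1=12, p_1 = 12*6 + 1 = 73, q_1 = 12*1 + 0 = 12.
Indeed p_0^2 - 37*q_0^2 = 36 - 37 = -1, not +1.
Check: 73^2 - 37*12^2 = 5329 - 5328 = 1, so (x, y) = (73, 12) solves the equation, and by the theorem it is the least positive solution.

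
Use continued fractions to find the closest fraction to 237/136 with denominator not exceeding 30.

47/27

Expand x = 237/136 as a continued fraction with the Euclidean algorithm:
  237 = 1*136 + 101, so a_0 = 1.
  136 = 1*101 + 35, so a_1 = 1.
  101 = 2*35 + 31, so a_2 = 2.
  35 = 1*31 + 4, so a_3 = 1.
  31 = 7*4 + 3, so a_4 = 7.
  4 = 1*3 + 1, so a_5 = 1.
  3 = 3*1 + 0, so a_6 = 3.
so x = [1; 1, 2, 1, 7, 1, 3].
Convergents (p_i = a_i*p_{i-1} + p_{i-2}, q_i = a_i*q_{i-1} + q_{i-2} with p_{-2}=0, p_{-1}=1, q_{-2}=1, q_{-1}=0), until the denominator exceeds 30:
  i=0: a_0=1, p_0 = 1*1 + 0 = 1, q_0 = 1*0 + 1 = 1.
  i=1: a_1=1, p_1 = 1*1 + 1 = 2, q_1 = 1*1 + 0 = 1.
  i=2: a_2=2, p_2 = 2*2 + 1 = 5, q_2 = 2*1 + 1 = 3.
  i=3: a_3=1, p_3 = 1*5 + 2 = 7, q_3 = 1*3 + 1 = 4.
  i=4: a_4=7, p_4 = 7*7 + 5 = 54, q_4 = 7*4 + 3 = 31.
q_4 = 31 > 30, so the last convergent with denominator <= 30 is p_3/q_3 = 7/4.
The closest fraction with denominator <= 30 is either p_3/q_3 or the intermediate fraction (k*p_3 + p_2)/(k*q_3 + q_2) with the largest k >= 1 whose denominator stays <= 30; these approach x as k grows, and every other convergent or intermediate fraction in range is farther away.
Largest k: floor((30 - q_2)/q_3) = floor((30 - 3)/4) = 6.
That gives (6*7 + 5)/(6*4 + 3) = 47/27.
Compare the errors: |x - 7/4| = |237*4 - 7*136|/(136*4) = 4/544, and |x - 47/27| = |237*27 - 47*136|/(136*27) = 7/3672.
Cross-multiplying, 7*544 = 3808 < 14688 = 4*3672, so 7/3672 is smaller: the intermediate fraction 47/27 is closer to x than 7/4.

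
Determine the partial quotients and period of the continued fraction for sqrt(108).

[10; (2, 1, 1, 4, 1, 1, 2, 20)]

Write x_i = (sqrt(108) + m_i)/d_i with (m_0, d_0) = (0, 1). a_0 = floor(sqrt(108)) = 10, since 10^2 = 100 <= 108 < 121 = 11^2.
Iterate m_{i+1} = d_i*a_i - m_i, d_{i+1} = (108 - m_{i+1}^2)/d_i, a_{i+1} = floor((a_0 + m_{i+1})/d_{i+1}):
  m_1 = 1*10 - 0 = 10, d_1 = (108 - 10^2)/1 = 8/1 = 8, a_1 = floor((10 + 10)/8) = 2.
  m_2 = 8*2 - 10 = 6, d_2 = (108 - 6^2)/8 = 72/8 = 9, a_2 = floor((10 + 6)/9) = 1.
  m_3 = 9*1 - 6 = 3, d_3 = (108 - 3^2)/9 = 99/9 = 11, a_3 = floor((10 + 3)/11) = 1.
  m_4 = 11*1 - 3 = 8, d_4 = (108 - 8^2)/11 = 44/11 = 4, a_4 = floor((10 + 8)/4) = 4.
  m_5 = 4*4 - 8 = 8, d_5 = (108 - 8^2)/4 = 44/4 = 11, a_5 = floor((10 + 8)/11) = 1.
  m_6 = 11*1 - 8 = 3, d_6 = (108 - 3^2)/11 = 99/11 = 9, a_6 = floor((10 + 3)/9) = 1.
  m_7 = 9*1 - 3 = 6, d_7 = (108 - 6^2)/9 = 72/9 = 8, a_7 = floor((10 + 6)/8) = 2.
  m_8 = 8*2 - 6 = 10, d_8 = (108 - 10^2)/8 = 8/8 = 1, a_8 = floor((10 + 10)/1) = 20.
  m_9 = 1*20 - 10 = 10, d_9 = (108 - 10^2)/1 = 8/1 = 8: (m_9, d_9) = (m_1, d_1) = (10, 8), so from here the quotients repeat a_1, ..., a_8; the period length is 8.
Hence the expansion of sqrt(108) is a_0 = 10 followed by the repeating block 2, 1, 1, 4, 1, 1, 2, 20 (period 8).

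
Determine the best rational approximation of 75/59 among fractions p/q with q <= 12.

Expand x = 75/59 as a continued fraction with the Euclidean algorithm:
  75 = 1*59 + 16, so a_0 = 1.
  59 = 3*16 + 11, so a_1 = 3.
  16 = 1*11 + 5, so a_2 = 1.
  11 = 2*5 + 1, so a_3 = 2.
  5 = 5*1 + 0, so a_4 = 5.
so x = [1; 3, 1, 2, 5].
Convergents (p_i = a_i*p_{i-1} + p_{i-2}, q_i = a_i*q_{i-1} + q_{i-2} with p_{-2}=0, p_{-1}=1, q_{-2}=1, q_{-1}=0), until the denominator exceeds 12:
  i=0: a_0=1, p_0 = 1*1 + 0 = 1, q_0 = 1*0 + 1 = 1.
  i=1: a_1=3, p_1 = 3*1 + 1 = 4, q_1 = 3*1 + 0 = 3.
  i=2: a_2=1, p_2 = 1*4 + 1 = 5, q_2 = 1*3 + 1 = 4.
  i=3: a_3=2, p_3 = 2*5 + 4 = 14, q_3 = 2*4 + 3 = 11.
  i=4: a_4=5, p_4 = 5*14 + 5 = 75, q_4 = 5*11 + 4 = 59.
q_4 = 59 > 12, so the last convergent with denominator <= 12 is p_3/q_3 = 14/11.
The closest fraction with denominator <= 12 is either p_3/q_3 or the intermediate fraction (k*p_3 + p_2)/(k*q_3 + q_2) with the largest k >= 1 whose denominator stays <= 12; these approach x as k grows, and every other convergent or intermediate fraction in range is farther away.
Largest k: floor((12 - q_2)/q_3) = floor((12 - 4)/11) = 0.
Since k = 0, no intermediate fraction beyond p_3/q_3 has denominator <= 12, so the convergent 14/11 is the closest (its error is |75*11 - 14*59|/(59*11) = 1/649).

14/11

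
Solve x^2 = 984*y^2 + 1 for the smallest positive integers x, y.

First expand sqrt(984) as a continued fraction. With x_i = (sqrt(984) + m_i)/d_i and (m_0, d_0) = (0, 1): a_0 = floor(sqrt(984)) = 31, since 31^2 = 961 <= 984 < 1024 = 32^2.
Iterate m_{i+1} = d_i*a_i - m_i, d_{i+1} = (984 - m_{i+1}^2)/d_i, a_{i+1} = floor((a_0 + m_{i+1})/d_{i+1}):
  m_1 = 1*31 - 0 = 31, d_1 = (984 - 31^2)/1 = 23/1 = 23, a_1 = floor((31 + 31)/23) = 2.
  m_2 = 23*2 - 31 = 15, d_2 = (984 - 15^2)/23 = 759/23 = 33, a_2 = floor((31 + 15)/33) = 1.
  m_3 = 33*1 - 15 = 18, d_3 = (984 - 18^2)/33 = 660/33 = 20, a_3 = floor((31 + 18)/20) = 2.
  m_4 = 20*2 - 18 = 22, d_4 = (984 - 22^2)/20 = 500/20 = 25, a_4 = floor((31 + 22)/25) = 2.
  m_5 = 25*2 - 22 = 28, d_5 = (984 - 28^2)/25 = 200/25 = 8, a_5 = floor((31 + 28)/8) = 7.
  m_6 = 8*7 - 28 = 28, d_6 = (984 - 28^2)/8 = 200/8 = 25, a_6 = floor((31 + 28)/25) = 2.
  m_7 = 25*2 - 28 = 22, d_7 = (984 - 22^2)/25 = 500/25 = 20, a_7 = floor((31 + 22)/20) = 2.
  m_8 = 20*2 - 22 = 18, d_8 = (984 - 18^2)/20 = 660/20 = 33, a_8 = floor((31 + 18)/33) = 1.
  m_9 = 33*1 - 18 = 15, d_9 = (984 - 15^2)/33 = 759/33 = 23, a_9 = floor((31 + 15)/23) = 2.
  m_10 = 23*2 - 15 = 31, d_10 = (984 - 31^2)/23 = 23/23 = 1, a_10 = floor((31 + 31)/1) = 62.
  m_11 = 1*62 - 31 = 31, d_11 = (984 - 31^2)/1 = 23/1 = 23: (m_11, d_11) = (m_1, d_1) = (31, 23), so from here the quotients repeat a_1, ..., a_10; the period length is 10.
So sqrt(984) = [31; (2, 1, 2, 2, 7, 2, 2, 1, 2, 62)] with period length k = 10.
k is even, so the fundamental solution of x^2 - 984y^2 = 1 is (p_{k-1}, q_{k-1}) = (p_9, q_9); compute convergents through index 9.
Convergents (p_i = a_i*p_{i-1} + p_{i-2}, q_i = a_i*q_{i-1} + q_{i-2} with p_{-2}=0, p_{-1}=1, q_{-2}=1, q_{-1}=0):
  i=0: a_0=31, p_0 = 31*1 + 0 = 31, q_0 = 31*0 + 1 = 1.
  i=1: a_1=2, p_1 = 2*31 + 1 = 63, q_1 = 2*1 + 0 = 2.
  i=2: a_2=1, p_2 = 1*63 + 31 = 94, q_2 = 1*2 + 1 = 3.
  i=3: a_3=2, p_3 = 2*94 + 63 = 251, q_3 = 2*3 + 2 = 8.
  i=4: a_4=2, p_4 = 2*251 + 94 = 596, q_4 = 2*8 + 3 = 19.
  i=5: a_5=7, p_5 = 7*596 + 251 = 4423, q_5 = 7*19 + 8 = 141.
  i=6: a_6=2, p_6 = 2*4423 + 596 = 9442, q_6 = 2*141 + 19 = 301.
  i=7: a_7=2, p_7 = 2*9442 + 4423 = 23307, q_7 = 2*301 + 141 = 743.
  i=8: a_8=1, p_8 = 1*23307 + 9442 = 32749, q_8 = 1*743 + 301 = 1044.
  i=9: a_9=2, p_9 = 2*32749 + 23307 = 88805, q_9 = 2*1044 + 743 = 2831.
Check: 88805^2 - 984*2831^2 = 7886328025 - 7886328024 = 1, so (x, y) = (88805, 2831) solves the equation, and by the theorem it is the least positive solution.

(x, y) = (88805, 2831)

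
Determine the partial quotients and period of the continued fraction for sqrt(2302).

[47; (1, 46, 1, 94)]

Write x_i = (sqrt(2302) + m_i)/d_i with (m_0, d_0) = (0, 1). a_0 = floor(sqrt(2302)) = 47, since 47^2 = 2209 <= 2302 < 2304 = 48^2.
Iterate m_{i+1} = d_i*a_i - m_i, d_{i+1} = (2302 - m_{i+1}^2)/d_i, a_{i+1} = floor((a_0 + m_{i+1})/d_{i+1}):
  m_1 = 1*47 - 0 = 47, d_1 = (2302 - 47^2)/1 = 93/1 = 93, a_1 = floor((47 + 47)/93) = 1.
  m_2 = 93*1 - 47 = 46, d_2 = (2302 - 46^2)/93 = 186/93 = 2, a_2 = floor((47 + 46)/2) = 46.
  m_3 = 2*46 - 46 = 46, d_3 = (2302 - 46^2)/2 = 186/2 = 93, a_3 = floor((47 + 46)/93) = 1.
  m_4 = 93*1 - 46 = 47, d_4 = (2302 - 47^2)/93 = 93/93 = 1, a_4 = floor((47 + 47)/1) = 94.
  m_5 = 1*94 - 47 = 47, d_5 = (2302 - 47^2)/1 = 93/1 = 93: (m_5, d_5) = (m_1, d_1) = (47, 93), so from here the quotients repeat a_1, ..., a_4; the period length is 4.
Hence the expansion of sqrt(2302) is a_0 = 47 followed by the repeating block 1, 46, 1, 94 (period 4).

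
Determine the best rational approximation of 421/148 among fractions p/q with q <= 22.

Expand x = 421/148 as a continued fraction with the Euclidean algorithm:
  421 = 2*148 + 125, so a_0 = 2.
  148 = 1*125 + 23, so a_1 = 1.
  125 = 5*23 + 10, so a_2 = 5.
  23 = 2*10 + 3, so a_3 = 2.
  10 = 3*3 + 1, so a_4 = 3.
  3 = 3*1 + 0, so a_5 = 3.
so x = [2; 1, 5, 2, 3, 3].
Convergents (p_i = a_i*p_{i-1} + p_{i-2}, q_i = a_i*q_{i-1} + q_{i-2} with p_{-2}=0, p_{-1}=1, q_{-2}=1, q_{-1}=0), until the denominator exceeds 22:
  i=0: a_0=2, p_0 = 2*1 + 0 = 2, q_0 = 2*0 + 1 = 1.
  i=1: a_1=1, p_1 = 1*2 + 1 = 3, q_1 = 1*1 + 0 = 1.
  i=2: a_2=5, p_2 = 5*3 + 2 = 17, q_2 = 5*1 + 1 = 6.
  i=3: a_3=2, p_3 = 2*17 + 3 = 37, q_3 = 2*6 + 1 = 13.
  i=4: a_4=3, p_4 = 3*37 + 17 = 128, q_4 = 3*13 + 6 = 45.
q_4 = 45 > 22, so the last convergent with denominator <= 22 is p_3/q_3 = 37/13.
The closest fraction with denominator <= 22 is either p_3/q_3 or the intermediate fraction (k*p_3 + p_2)/(k*q_3 + q_2) with the largest k >= 1 whose denominator stays <= 22; these approach x as k grows, and every other convergent or intermediate fraction in range is farther away.
Largest k: floor((22 - q_2)/q_3) = floor((22 - 6)/13) = 1.
That gives (1*37 + 17)/(1*13 + 6) = 54/19.
Compare the errors: |x - 37/13| = |421*13 - 37*148|/(148*13) = 3/1924, and |x - 54/19| = |421*19 - 54*148|/(148*19) = 7/2812.
Cross-multiplying, 3*2812 = 8436 < 13468 = 7*1924, so 3/1924 is smaller: the convergent 37/13 is closer to x than 54/19.

37/13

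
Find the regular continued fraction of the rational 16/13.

Run the Euclidean algorithm on 16 and 13; the successive quotients are the partial quotients a_0, a_1, ... (each step inverts the fractional part left over by the previous one):
  16 = 1*13 + 3, so a_0 = 1.
  13 = 4*3 + 1, so a_1 = 4.
  3 = 3*1 + 0, so a_2 = 3.
The remainder reaches 0 after 3 divisions, so the expansion has 3 partial quotients, read off in order.

[1; 4, 3]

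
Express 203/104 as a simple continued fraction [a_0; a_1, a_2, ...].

[1; 1, 19, 1, 4]

Run the Euclidean algorithm on 203 and 104; the successive quotients are the partial quotients a_0, a_1, ... (each step inverts the fractional part left over by the previous one):
  203 = 1*104 + 99, so a_0 = 1.
  104 = 1*99 + 5, so a_1 = 1.
  99 = 19*5 + 4, so a_2 = 19.
  5 = 1*4 + 1, so a_3 = 1.
  4 = 4*1 + 0, so a_4 = 4.
The remainder reaches 0 after 5 divisions, so the expansion has 5 partial quotients, read off in order.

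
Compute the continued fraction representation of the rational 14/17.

Run the Euclidean algorithm on 14 and 17; the successive quotients are the partial quotients a_0, a_1, ... (each step inverts the fractional part left over by the previous one):
  14 = 0*17 + 14, so a_0 = 0.
  17 = 1*14 + 3, so a_1 = 1.
  14 = 4*3 + 2, so a_2 = 4.
  3 = 1*2 + 1, so a_3 = 1.
  2 = 2*1 + 0, so a_4 = 2.
The remainder reaches 0 after 5 divisions, so the expansion has 5 partial quotients, read off in order.

[0; 1, 4, 1, 2]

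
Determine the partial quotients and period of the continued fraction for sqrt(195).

[13; (1, 26)]

Write x_i = (sqrt(195) + m_i)/d_i with (m_0, d_0) = (0, 1). a_0 = floor(sqrt(195)) = 13, since 13^2 = 169 <= 195 < 196 = 14^2.
Iterate m_{i+1} = d_i*a_i - m_i, d_{i+1} = (195 - m_{i+1}^2)/d_i, a_{i+1} = floor((a_0 + m_{i+1})/d_{i+1}):
  m_1 = 1*13 - 0 = 13, d_1 = (195 - 13^2)/1 = 26/1 = 26, a_1 = floor((13 + 13)/26) = 1.
  m_2 = 26*1 - 13 = 13, d_2 = (195 - 13^2)/26 = 26/26 = 1, a_2 = floor((13 + 13)/1) = 26.
  m_3 = 1*26 - 13 = 13, d_3 = (195 - 13^2)/1 = 26/1 = 26: (m_3, d_3) = (m_1, d_1) = (13, 26), so from here the quotients repeat a_1, a_2; the period length is 2.
Hence the expansion of sqrt(195) is a_0 = 13 followed by the repeating block 1, 26 (period 2).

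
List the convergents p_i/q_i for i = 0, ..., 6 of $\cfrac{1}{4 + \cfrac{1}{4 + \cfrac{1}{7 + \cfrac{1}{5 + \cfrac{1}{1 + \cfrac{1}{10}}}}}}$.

Using the convergent recurrence p_i = a_i*p_{i-1} + p_{i-2}, q_i = a_i*q_{i-1} + q_{i-2} with p_{-2}=0, p_{-1}=1, q_{-2}=1, q_{-1}=0:
  i=0: a_0=0, p_0 = 0*1 + 0 = 0, q_0 = 0*0 + 1 = 1.
  i=1: a_1=4, p_1 = 4*0 + 1 = 1, q_1 = 4*1 + 0 = 4.
  i=2: a_2=4, p_2 = 4*1 + 0 = 4, q_2 = 4*4 + 1 = 17.
  i=3: a_3=7, p_3 = 7*4 + 1 = 29, q_3 = 7*17 + 4 = 123.
  i=4: a_4=5, p_4 = 5*29 + 4 = 149, q_4 = 5*123 + 17 = 632.
  i=5: a_5=1, p_5 = 1*149 + 29 = 178, q_5 = 1*632 + 123 = 755.
  i=6: a_6=10, p_6 = 10*178 + 149 = 1929, q_6 = 10*755 + 632 = 8182.

0/1, 1/4, 4/17, 29/123, 149/632, 178/755, 1929/8182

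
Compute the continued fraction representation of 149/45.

[3; 3, 4, 1, 2]

Run the Euclidean algorithm on 149 and 45; the successive quotients are the partial quotients a_0, a_1, ... (each step inverts the fractional part left over by the previous one):
  149 = 3*45 + 14, so a_0 = 3.
  45 = 3*14 + 3, so a_1 = 3.
  14 = 4*3 + 2, so a_2 = 4.
  3 = 1*2 + 1, so a_3 = 1.
  2 = 2*1 + 0, so a_4 = 2.
The remainder reaches 0 after 5 divisions, so the expansion has 5 partial quotients, read off in order.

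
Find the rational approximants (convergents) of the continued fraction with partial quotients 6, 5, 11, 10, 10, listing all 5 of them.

6/1, 31/5, 347/56, 3501/565, 35357/5706

Using the convergent recurrence p_i = a_i*p_{i-1} + p_{i-2}, q_i = a_i*q_{i-1} + q_{i-2} with p_{-2}=0, p_{-1}=1, q_{-2}=1, q_{-1}=0:
  i=0: a_0=6, p_0 = 6*1 + 0 = 6, q_0 = 6*0 + 1 = 1.
  i=1: a_1=5, p_1 = 5*6 + 1 = 31, q_1 = 5*1 + 0 = 5.
  i=2: a_2=11, p_2 = 11*31 + 6 = 347, q_2 = 11*5 + 1 = 56.
  i=3: a_3=10, p_3 = 10*347 + 31 = 3501, q_3 = 10*56 + 5 = 565.
  i=4: a_4=10, p_4 = 10*3501 + 347 = 35357, q_4 = 10*565 + 56 = 5706.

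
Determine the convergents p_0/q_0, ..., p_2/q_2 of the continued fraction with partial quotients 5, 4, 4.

Using the convergent recurrence p_i = a_i*p_{i-1} + p_{i-2}, q_i = a_i*q_{i-1} + q_{i-2} with p_{-2}=0, p_{-1}=1, q_{-2}=1, q_{-1}=0:
  i=0: a_0=5, p_0 = 5*1 + 0 = 5, q_0 = 5*0 + 1 = 1.
  i=1: a_1=4, p_1 = 4*5 + 1 = 21, q_1 = 4*1 + 0 = 4.
  i=2: a_2=4, p_2 = 4*21 + 5 = 89, q_2 = 4*4 + 1 = 17.

5/1, 21/4, 89/17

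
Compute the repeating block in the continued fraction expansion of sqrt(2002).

[44; (1, 2, 1, 9, 5, 6, 5, 9, 1, 2, 1, 88)]

Write x_i = (sqrt(2002) + m_i)/d_i with (m_0, d_0) = (0, 1). a_0 = floor(sqrt(2002)) = 44, since 44^2 = 1936 <= 2002 < 2025 = 45^2.
Iterate m_{i+1} = d_i*a_i - m_i, d_{i+1} = (2002 - m_{i+1}^2)/d_i, a_{i+1} = floor((a_0 + m_{i+1})/d_{i+1}):
  m_1 = 1*44 - 0 = 44, d_1 = (2002 - 44^2)/1 = 66/1 = 66, a_1 = floor((44 + 44)/66) = 1.
  m_2 = 66*1 - 44 = 22, d_2 = (2002 - 22^2)/66 = 1518/66 = 23, a_2 = floor((44 + 22)/23) = 2.
  m_3 = 23*2 - 22 = 24, d_3 = (2002 - 24^2)/23 = 1426/23 = 62, a_3 = floor((44 + 24)/62) = 1.
  m_4 = 62*1 - 24 = 38, d_4 = (2002 - 38^2)/62 = 558/62 = 9, a_4 = floor((44 + 38)/9) = 9.
  m_5 = 9*9 - 38 = 43, d_5 = (2002 - 43^2)/9 = 153/9 = 17, a_5 = floor((44 + 43)/17) = 5.
  m_6 = 17*5 - 43 = 42, d_6 = (2002 - 42^2)/17 = 238/17 = 14, a_6 = floor((44 + 42)/14) = 6.
  m_7 = 14*6 - 42 = 42, d_7 = (2002 - 42^2)/14 = 238/14 = 17, a_7 = floor((44 + 42)/17) = 5.
  m_8 = 17*5 - 42 = 43, d_8 = (2002 - 43^2)/17 = 153/17 = 9, a_8 = floor((44 + 43)/9) = 9.
  m_9 = 9*9 - 43 = 38, d_9 = (2002 - 38^2)/9 = 558/9 = 62, a_9 = floor((44 + 38)/62) = 1.
  m_10 = 62*1 - 38 = 24, d_10 = (2002 - 24^2)/62 = 1426/62 = 23, a_10 = floor((44 + 24)/23) = 2.
  m_11 = 23*2 - 24 = 22, d_11 = (2002 - 22^2)/23 = 1518/23 = 66, a_11 = floor((44 + 22)/66) = 1.
  m_12 = 66*1 - 22 = 44, d_12 = (2002 - 44^2)/66 = 66/66 = 1, a_12 = floor((44 + 44)/1) = 88.
  m_13 = 1*88 - 44 = 44, d_13 = (2002 - 44^2)/1 = 66/1 = 66: (m_13, d_13) = (m_1, d_1) = (44, 66), so from here the quotients repeat a_1, ..., a_12; the period length is 12.
Hence the expansion of sqrt(2002) is a_0 = 44 followed by the repeating block 1, 2, 1, 9, 5, 6, 5, 9, 1, 2, 1, 88 (period 12).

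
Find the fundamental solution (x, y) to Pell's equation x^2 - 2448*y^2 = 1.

(x, y) = (2177, 44)

First expand sqrt(2448) as a continued fraction. With x_i = (sqrt(2448) + m_i)/d_i and (m_0, d_0) = (0, 1): a_0 = floor(sqrt(2448)) = 49, since 49^2 = 2401 <= 2448 < 2500 = 50^2.
Iterate m_{i+1} = d_i*a_i - m_i, d_{i+1} = (2448 - m_{i+1}^2)/d_i, a_{i+1} = floor((a_0 + m_{i+1})/d_{i+1}):
  m_1 = 1*49 - 0 = 49, d_1 = (2448 - 49^2)/1 = 47/1 = 47, a_1 = floor((49 + 49)/47) = 2.
  m_2 = 47*2 - 49 = 45, d_2 = (2448 - 45^2)/47 = 423/47 = 9, a_2 = floor((49 + 45)/9) = 10.
  m_3 = 9*10 - 45 = 45, d_3 = (2448 - 45^2)/9 = 423/9 = 47, a_3 = floor((49 + 45)/47) = 2.
  m_4 = 47*2 - 45 = 49, d_4 = (2448 - 49^2)/47 = 47/47 = 1, a_4 = floor((49 + 49)/1) = 98.
  m_5 = 1*98 - 49 = 49, d_5 = (2448 - 49^2)/1 = 47/1 = 47: (m_5, d_5) = (m_1, d_1) = (49, 47), so from here the quotients repeat a_1, ..., a_4; the period length is 4.
So sqrt(2448) = [49; (2, 10, 2, 98)] with period length k = 4.
k is even, so the fundamental solution of x^2 - 2448y^2 = 1 is (p_{k-1}, q_{k-1}) = (p_3, q_3); compute convergents through index 3.
Convergents (p_i = a_i*p_{i-1} + p_{i-2}, q_i = a_i*q_{i-1} + q_{i-2} with p_{-2}=0, p_{-1}=1, q_{-2}=1, q_{-1}=0):
  i=0: a_0=49, p_0 = 49*1 + 0 = 49, q_0 = 49*0 + 1 = 1.
  i=1: a_1=2, p_1 = 2*49 + 1 = 99, q_1 = 2*1 + 0 = 2.
  i=2: a_2=10, p_2 = 10*99 + 49 = 1039, q_2 = 10*2 + 1 = 21.
  i=3: a_3=2, p_3 = 2*1039 + 99 = 2177, q_3 = 2*21 + 2 = 44.
Check: 2177^2 - 2448*44^2 = 4739329 - 4739328 = 1, so (x, y) = (2177, 44) solves the equation, and by the theorem it is the least positive solution.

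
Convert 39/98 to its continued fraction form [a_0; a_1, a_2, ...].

[0; 2, 1, 1, 19]

Run the Euclidean algorithm on 39 and 98; the successive quotients are the partial quotients a_0, a_1, ... (each step inverts the fractional part left over by the previous one):
  39 = 0*98 + 39, so a_0 = 0.
  98 = 2*39 + 20, so a_1 = 2.
  39 = 1*20 + 19, so a_2 = 1.
  20 = 1*19 + 1, so a_3 = 1.
  19 = 19*1 + 0, so a_4 = 19.
The remainder reaches 0 after 5 divisions, so the expansion has 5 partial quotients, read off in order.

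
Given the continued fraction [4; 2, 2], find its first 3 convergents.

Using the convergent recurrence p_i = a_i*p_{i-1} + p_{i-2}, q_i = a_i*q_{i-1} + q_{i-2} with p_{-2}=0, p_{-1}=1, q_{-2}=1, q_{-1}=0:
  i=0: a_0=4, p_0 = 4*1 + 0 = 4, q_0 = 4*0 + 1 = 1.
  i=1: a_1=2, p_1 = 2*4 + 1 = 9, q_1 = 2*1 + 0 = 2.
  i=2: a_2=2, p_2 = 2*9 + 4 = 22, q_2 = 2*2 + 1 = 5.

4/1, 9/2, 22/5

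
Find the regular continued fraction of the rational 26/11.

[2; 2, 1, 3]

Run the Euclidean algorithm on 26 and 11; the successive quotients are the partial quotients a_0, a_1, ... (each step inverts the fractional part left over by the previous one):
  26 = 2*11 + 4, so a_0 = 2.
  11 = 2*4 + 3, so a_1 = 2.
  4 = 1*3 + 1, so a_2 = 1.
  3 = 3*1 + 0, so a_3 = 3.
The remainder reaches 0 after 4 divisions, so the expansion has 4 partial quotients, read off in order.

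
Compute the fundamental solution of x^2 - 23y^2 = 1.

First expand sqrt(23) as a continued fraction. With x_i = (sqrt(23) + m_i)/d_i and (m_0, d_0) = (0, 1): a_0 = floor(sqrt(23)) = 4, since 4^2 = 16 <= 23 < 25 = 5^2.
Iterate m_{i+1} = d_i*a_i - m_i, d_{i+1} = (23 - m_{i+1}^2)/d_i, a_{i+1} = floor((a_0 + m_{i+1})/d_{i+1}):
  m_1 = 1*4 - 0 = 4, d_1 = (23 - 4^2)/1 = 7/1 = 7, a_1 = floor((4 + 4)/7) = 1.
  m_2 = 7*1 - 4 = 3, d_2 = (23 - 3^2)/7 = 14/7 = 2, a_2 = floor((4 + 3)/2) = 3.
  m_3 = 2*3 - 3 = 3, d_3 = (23 - 3^2)/2 = 14/2 = 7, a_3 = floor((4 + 3)/7) = 1.
  m_4 = 7*1 - 3 = 4, d_4 = (23 - 4^2)/7 = 7/7 = 1, a_4 = floor((4 + 4)/1) = 8.
  m_5 = 1*8 - 4 = 4, d_5 = (23 - 4^2)/1 = 7/1 = 7: (m_5, d_5) = (m_1, d_1) = (4, 7), so from here the quotients repeat a_1, ..., a_4; the period length is 4.
So sqrt(23) = [4; (1, 3, 1, 8)] with period length k = 4.
k is even, so the fundamental solution of x^2 - 23y^2 = 1 is (p_{k-1}, q_{k-1}) = (p_3, q_3); compute convergents through index 3.
Convergents (p_i = a_i*p_{i-1} + p_{i-2}, q_i = a_i*q_{i-1} + q_{i-2} with p_{-2}=0, p_{-1}=1, q_{-2}=1, q_{-1}=0):
  i=0: a_0=4, p_0 = 4*1 + 0 = 4, q_0 = 4*0 + 1 = 1.
  i=1: a_1=1, p_1 = 1*4 + 1 = 5, q_1 = 1*1 + 0 = 1.
  i=2: a_2=3, p_2 = 3*5 + 4 = 19, q_2 = 3*1 + 1 = 4.
  i=3: a_3=1, p_3 = 1*19 + 5 = 24, q_3 = 1*4 + 1 = 5.
Check: 24^2 - 23*5^2 = 576 - 575 = 1, so (x, y) = (24, 5) solves the equation, and by the theorem it is the least positive solution.

(x, y) = (24, 5)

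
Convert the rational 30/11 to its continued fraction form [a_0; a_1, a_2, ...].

[2; 1, 2, 1, 2]

Run the Euclidean algorithm on 30 and 11; the successive quotients are the partial quotients a_0, a_1, ... (each step inverts the fractional part left over by the previous one):
  30 = 2*11 + 8, so a_0 = 2.
  11 = 1*8 + 3, so a_1 = 1.
  8 = 2*3 + 2, so a_2 = 2.
  3 = 1*2 + 1, so a_3 = 1.
  2 = 2*1 + 0, so a_4 = 2.
The remainder reaches 0 after 5 divisions, so the expansion has 5 partial quotients, read off in order.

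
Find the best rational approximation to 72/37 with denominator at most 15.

29/15

Expand x = 72/37 as a continued fraction with the Euclidean algorithm:
  72 = 1*37 + 35, so a_0 = 1.
  37 = 1*35 + 2, so a_1 = 1.
  35 = 17*2 + 1, so a_2 = 17.
  2 = 2*1 + 0, so a_3 = 2.
so x = [1; 1, 17, 2].
Convergents (p_i = a_i*p_{i-1} + p_{i-2}, q_i = a_i*q_{i-1} + q_{i-2} with p_{-2}=0, p_{-1}=1, q_{-2}=1, q_{-1}=0), until the denominator exceeds 15:
  i=0: a_0=1, p_0 = 1*1 + 0 = 1, q_0 = 1*0 + 1 = 1.
  i=1: a_1=1, p_1 = 1*1 + 1 = 2, q_1 = 1*1 + 0 = 1.
  i=2: a_2=17, p_2 = 17*2 + 1 = 35, q_2 = 17*1 + 1 = 18.
q_2 = 18 > 15, so the last convergent with denominator <= 15 is p_1/q_1 = 2/1.
The closest fraction with denominator <= 15 is either p_1/q_1 or the intermediate fraction (k*p_1 + p_0)/(k*q_1 + q_0) with the largest k >= 1 whose denominator stays <= 15; these approach x as k grows, and every other convergent or intermediate fraction in range is farther away.
Largest k: floor((15 - q_0)/q_1) = floor((15 - 1)/1) = 14.
That gives (14*2 + 1)/(14*1 + 1) = 29/15.
Compare the errors: |x - 2/1| = |72*1 - 2*37|/(37*1) = 2/37, and |x - 29/15| = |72*15 - 29*37|/(37*15) = 7/555.
Cross-multiplying, 7*37 = 259 < 1110 = 2*555, so 7/555 is smaller: the intermediate fraction 29/15 is closer to x than 2/1.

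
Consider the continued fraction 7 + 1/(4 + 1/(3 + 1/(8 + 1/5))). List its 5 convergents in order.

Using the convergent recurrence p_i = a_i*p_{i-1} + p_{i-2}, q_i = a_i*q_{i-1} + q_{i-2} with p_{-2}=0, p_{-1}=1, q_{-2}=1, q_{-1}=0:
  i=0: a_0=7, p_0 = 7*1 + 0 = 7, q_0 = 7*0 + 1 = 1.
  i=1: a_1=4, p_1 = 4*7 + 1 = 29, q_1 = 4*1 + 0 = 4.
  i=2: a_2=3, p_2 = 3*29 + 7 = 94, q_2 = 3*4 + 1 = 13.
  i=3: a_3=8, p_3 = 8*94 + 29 = 781, q_3 = 8*13 + 4 = 108.
  i=4: a_4=5, p_4 = 5*781 + 94 = 3999, q_4 = 5*108 + 13 = 553.

7/1, 29/4, 94/13, 781/108, 3999/553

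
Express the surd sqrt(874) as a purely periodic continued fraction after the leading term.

Write x_i = (sqrt(874) + m_i)/d_i with (m_0, d_0) = (0, 1). a_0 = floor(sqrt(874)) = 29, since 29^2 = 841 <= 874 < 900 = 30^2.
Iterate m_{i+1} = d_i*a_i - m_i, d_{i+1} = (874 - m_{i+1}^2)/d_i, a_{i+1} = floor((a_0 + m_{i+1})/d_{i+1}):
  m_1 = 1*29 - 0 = 29, d_1 = (874 - 29^2)/1 = 33/1 = 33, a_1 = floor((29 + 29)/33) = 1.
  m_2 = 33*1 - 29 = 4, d_2 = (874 - 4^2)/33 = 858/33 = 26, a_2 = floor((29 + 4)/26) = 1.
  m_3 = 26*1 - 4 = 22, d_3 = (874 - 22^2)/26 = 390/26 = 15, a_3 = floor((29 + 22)/15) = 3.
  m_4 = 15*3 - 22 = 23, d_4 = (874 - 23^2)/15 = 345/15 = 23, a_4 = floor((29 + 23)/23) = 2.
  m_5 = 23*2 - 23 = 23, d_5 = (874 - 23^2)/23 = 345/23 = 15, a_5 = floor((29 + 23)/15) = 3.
  m_6 = 15*3 - 23 = 22, d_6 = (874 - 22^2)/15 = 390/15 = 26, a_6 = floor((29 + 22)/26) = 1.
  m_7 = 26*1 - 22 = 4, d_7 = (874 - 4^2)/26 = 858/26 = 33, a_7 = floor((29 + 4)/33) = 1.
  m_8 = 33*1 - 4 = 29, d_8 = (874 - 29^2)/33 = 33/33 = 1, a_8 = floor((29 + 29)/1) = 58.
  m_9 = 1*58 - 29 = 29, d_9 = (874 - 29^2)/1 = 33/1 = 33: (m_9, d_9) = (m_1, d_1) = (29, 33), so from here the quotients repeat a_1, ..., a_8; the period length is 8.
Hence the expansion of sqrt(874) is a_0 = 29 followed by the repeating block 1, 1, 3, 2, 3, 1, 1, 58 (period 8).

[29; (1, 1, 3, 2, 3, 1, 1, 58)]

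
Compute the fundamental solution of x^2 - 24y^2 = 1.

First expand sqrt(24) as a continued fraction. With x_i = (sqrt(24) + m_i)/d_i and (m_0, d_0) = (0, 1): a_0 = floor(sqrt(24)) = 4, since 4^2 = 16 <= 24 < 25 = 5^2.
Iterate m_{i+1} = d_i*a_i - m_i, d_{i+1} = (24 - m_{i+1}^2)/d_i, a_{i+1} = floor((a_0 + m_{i+1})/d_{i+1}):
  m_1 = 1*4 - 0 = 4, d_1 = (24 - 4^2)/1 = 8/1 = 8, a_1 = floor((4 + 4)/8) = 1.
  m_2 = 8*1 - 4 = 4, d_2 = (24 - 4^2)/8 = 8/8 = 1, a_2 = floor((4 + 4)/1) = 8.
  m_3 = 1*8 - 4 = 4, d_3 = (24 - 4^2)/1 = 8/1 = 8: (m_3, d_3) = (m_1, d_1) = (4, 8), so from here the quotients repeat a_1, a_2; the period length is 2.
So sqrt(24) = [4; (1, 8)] with period length k = 2.
k is even, so the fundamental solution of x^2 - 24y^2 = 1 is (p_{k-1}, q_{k-1}) = (p_1, q_1); compute convergents through index 1.
Convergents (p_i = a_i*p_{i-1} + p_{i-2}, q_i = a_i*q_{i-1} + q_{i-2} with p_{-2}=0, p_{-1}=1, q_{-2}=1, q_{-1}=0):
  i=0: a_0=4, p_0 = 4*1 + 0 = 4, q_0 = 4*0 + 1 = 1.
  i=1: a_1=1, p_1 = 1*4 + 1 = 5, q_1 = 1*1 + 0 = 1.
Check: 5^2 - 24*1^2 = 25 - 24 = 1, so (x, y) = (5, 1) solves the equation, and by the theorem it is the least positive solution.

(x, y) = (5, 1)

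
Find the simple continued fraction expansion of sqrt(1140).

[33; (1, 3, 4, 3, 1, 66)]

Write x_i = (sqrt(1140) + m_i)/d_i with (m_0, d_0) = (0, 1). a_0 = floor(sqrt(1140)) = 33, since 33^2 = 1089 <= 1140 < 1156 = 34^2.
Iterate m_{i+1} = d_i*a_i - m_i, d_{i+1} = (1140 - m_{i+1}^2)/d_i, a_{i+1} = floor((a_0 + m_{i+1})/d_{i+1}):
  m_1 = 1*33 - 0 = 33, d_1 = (1140 - 33^2)/1 = 51/1 = 51, a_1 = floor((33 + 33)/51) = 1.
  m_2 = 51*1 - 33 = 18, d_2 = (1140 - 18^2)/51 = 816/51 = 16, a_2 = floor((33 + 18)/16) = 3.
  m_3 = 16*3 - 18 = 30, d_3 = (1140 - 30^2)/16 = 240/16 = 15, a_3 = floor((33 + 30)/15) = 4.
  m_4 = 15*4 - 30 = 30, d_4 = (1140 - 30^2)/15 = 240/15 = 16, a_4 = floor((33 + 30)/16) = 3.
  m_5 = 16*3 - 30 = 18, d_5 = (1140 - 18^2)/16 = 816/16 = 51, a_5 = floor((33 + 18)/51) = 1.
  m_6 = 51*1 - 18 = 33, d_6 = (1140 - 33^2)/51 = 51/51 = 1, a_6 = floor((33 + 33)/1) = 66.
  m_7 = 1*66 - 33 = 33, d_7 = (1140 - 33^2)/1 = 51/1 = 51: (m_7, d_7) = (m_1, d_1) = (33, 51), so from here the quotients repeat a_1, ..., a_6; the period length is 6.
Hence the expansion of sqrt(1140) is a_0 = 33 followed by the repeating block 1, 3, 4, 3, 1, 66 (period 6).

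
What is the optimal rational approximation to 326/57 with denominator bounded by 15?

40/7

Expand x = 326/57 as a continued fraction with the Euclidean algorithm:
  326 = 5*57 + 41, so a_0 = 5.
  57 = 1*41 + 16, so a_1 = 1.
  41 = 2*16 + 9, so a_2 = 2.
  16 = 1*9 + 7, so a_3 = 1.
  9 = 1*7 + 2, so a_4 = 1.
  7 = 3*2 + 1, so a_5 = 3.
  2 = 2*1 + 0, so a_6 = 2.
so x = [5; 1, 2, 1, 1, 3, 2].
Convergents (p_i = a_i*p_{i-1} + p_{i-2}, q_i = a_i*q_{i-1} + q_{i-2} with p_{-2}=0, p_{-1}=1, q_{-2}=1, q_{-1}=0), until the denominator exceeds 15:
  i=0: a_0=5, p_0 = 5*1 + 0 = 5, q_0 = 5*0 + 1 = 1.
  i=1: a_1=1, p_1 = 1*5 + 1 = 6, q_1 = 1*1 + 0 = 1.
  i=2: a_2=2, p_2 = 2*6 + 5 = 17, q_2 = 2*1 + 1 = 3.
  i=3: a_3=1, p_3 = 1*17 + 6 = 23, q_3 = 1*3 + 1 = 4.
  i=4: a_4=1, p_4 = 1*23 + 17 = 40, q_4 = 1*4 + 3 = 7.
  i=5: a_5=3, p_5 = 3*40 + 23 = 143, q_5 = 3*7 + 4 = 25.
q_5 = 25 > 15, so the last convergent with denominator <= 15 is p_4/q_4 = 40/7.
The closest fraction with denominator <= 15 is either p_4/q_4 or the intermediate fraction (k*p_4 + p_3)/(k*q_4 + q_3) with the largest k >= 1 whose denominator stays <= 15; these approach x as k grows, and every other convergent or intermediate fraction in range is farther away.
Largest k: floor((15 - q_3)/q_4) = floor((15 - 4)/7) = 1.
That gives (1*40 + 23)/(1*7 + 4) = 63/11.
Compare the errors: |x - 40/7| = |326*7 - 40*57|/(57*7) = 2/399, and |x - 63/11| = |326*11 - 63*57|/(57*11) = 5/627.
Cross-multiplying, 2*627 = 1254 < 1995 = 5*399, so 2/399 is smaller: the convergent 40/7 is closer to x than 63/11.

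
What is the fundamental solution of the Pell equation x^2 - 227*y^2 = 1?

First expand sqrt(227) as a continued fraction. With x_i = (sqrt(227) + m_i)/d_i and (m_0, d_0) = (0, 1): a_0 = floor(sqrt(227)) = 15, since 15^2 = 225 <= 227 < 256 = 16^2.
Iterate m_{i+1} = d_i*a_i - m_i, d_{i+1} = (227 - m_{i+1}^2)/d_i, a_{i+1} = floor((a_0 + m_{i+1})/d_{i+1}):
  m_1 = 1*15 - 0 = 15, d_1 = (227 - 15^2)/1 = 2/1 = 2, a_1 = floor((15 + 15)/2) = 15.
  m_2 = 2*15 - 15 = 15, d_2 = (227 - 15^2)/2 = 2/2 = 1, a_2 = floor((15 + 15)/1) = 30.
  m_3 = 1*30 - 15 = 15, d_3 = (227 - 15^2)/1 = 2/1 = 2: (m_3, d_3) = (m_1, d_1) = (15, 2), so from here the quotients repeat a_1, a_2; the period length is 2.
So sqrt(227) = [15; (15, 30)] with period length k = 2.
k is even, so the fundamental solution of x^2 - 227y^2 = 1 is (p_{k-1}, q_{k-1}) = (p_1, q_1); compute convergents through index 1.
Convergents (p_i = a_i*p_{i-1} + p_{i-2}, q_i = a_i*q_{i-1} + q_{i-2} with p_{-2}=0, p_{-1}=1, q_{-2}=1, q_{-1}=0):
  i=0: a_0=15, p_0 = 15*1 + 0 = 15, q_0 = 15*0 + 1 = 1.
  i=1: a_1=15, p_1 = 15*15 + 1 = 226, q_1 = 15*1 + 0 = 15.
Check: 226^2 - 227*15^2 = 51076 - 51075 = 1, so (x, y) = (226, 15) solves the equation, and by the theorem it is the least positive solution.

(x, y) = (226, 15)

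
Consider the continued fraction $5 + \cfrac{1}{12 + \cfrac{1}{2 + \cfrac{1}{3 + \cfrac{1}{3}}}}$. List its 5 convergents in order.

5/1, 61/12, 127/25, 442/87, 1453/286

Using the convergent recurrence p_i = a_i*p_{i-1} + p_{i-2}, q_i = a_i*q_{i-1} + q_{i-2} with p_{-2}=0, p_{-1}=1, q_{-2}=1, q_{-1}=0:
  i=0: a_0=5, p_0 = 5*1 + 0 = 5, q_0 = 5*0 + 1 = 1.
  i=1: a_1=12, p_1 = 12*5 + 1 = 61, q_1 = 12*1 + 0 = 12.
  i=2: a_2=2, p_2 = 2*61 + 5 = 127, q_2 = 2*12 + 1 = 25.
  i=3: a_3=3, p_3 = 3*127 + 61 = 442, q_3 = 3*25 + 12 = 87.
  i=4: a_4=3, p_4 = 3*442 + 127 = 1453, q_4 = 3*87 + 25 = 286.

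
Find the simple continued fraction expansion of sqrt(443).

[21; (21, 42)]

Write x_i = (sqrt(443) + m_i)/d_i with (m_0, d_0) = (0, 1). a_0 = floor(sqrt(443)) = 21, since 21^2 = 441 <= 443 < 484 = 22^2.
Iterate m_{i+1} = d_i*a_i - m_i, d_{i+1} = (443 - m_{i+1}^2)/d_i, a_{i+1} = floor((a_0 + m_{i+1})/d_{i+1}):
  m_1 = 1*21 - 0 = 21, d_1 = (443 - 21^2)/1 = 2/1 = 2, a_1 = floor((21 + 21)/2) = 21.
  m_2 = 2*21 - 21 = 21, d_2 = (443 - 21^2)/2 = 2/2 = 1, a_2 = floor((21 + 21)/1) = 42.
  m_3 = 1*42 - 21 = 21, d_3 = (443 - 21^2)/1 = 2/1 = 2: (m_3, d_3) = (m_1, d_1) = (21, 2), so from here the quotients repeat a_1, a_2; the period length is 2.
Hence the expansion of sqrt(443) is a_0 = 21 followed by the repeating block 21, 42 (period 2).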